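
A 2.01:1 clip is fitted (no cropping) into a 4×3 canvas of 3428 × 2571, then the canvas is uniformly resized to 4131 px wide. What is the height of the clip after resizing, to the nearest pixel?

At 3428×2571 the clip is width-limited, so height = 3428 / 2.010 ≈ 1705.47 px.
Resizing to 4131 px wide multiplies everything by 1.2051: 1705.47 → 2055.22 px.

2055 px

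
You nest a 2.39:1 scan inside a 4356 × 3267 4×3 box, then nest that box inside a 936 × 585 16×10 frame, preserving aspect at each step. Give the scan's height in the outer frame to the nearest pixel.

Inside the 4356×3267 canvas the scan is width-limited at 4356.00 × 1822.59.
4×3 in 936×585: fills the height, so the intermediate becomes 780.00 × 585.00 — a scale of ×0.1791.
So the scan's height is 1822.59 × 0.1791 ≈ 326.36.

326 px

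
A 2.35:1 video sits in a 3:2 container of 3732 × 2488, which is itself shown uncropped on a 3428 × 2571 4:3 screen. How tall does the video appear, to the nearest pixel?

1459 px

First fit — 2.35:1 into 3732×2488 spans the width: 3732.00 × 1588.09.
Second fit — the 3:2 canvas into 3428×2571 spans the width: 3428.00 × 2285.33 (×0.9185 from 3732×2488).
Applying the same ×0.9185: 1588.09 → 1458.72.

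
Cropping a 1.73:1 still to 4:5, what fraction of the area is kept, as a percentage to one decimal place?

The height stays; only width is cut (since 4:5 is narrower than 1.73:1).
Fraction kept = (0.800)/(1.730) ≈ 46.24%.

46.2%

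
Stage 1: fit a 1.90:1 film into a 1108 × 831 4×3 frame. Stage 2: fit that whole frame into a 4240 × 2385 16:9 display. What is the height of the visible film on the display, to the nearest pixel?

1.90:1 in 1108×831: fills the width, so the film is 1108.00 × 583.16.
4×3 in 4240×2385: fills the height, so the intermediate becomes 3180.00 × 2385.00 — a scale of ×2.8700.
The film scales with it: height 583.16 × 2.8700 ≈ 1673.68.

1674 px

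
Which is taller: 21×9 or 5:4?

5:4

21×9 = 2.333 and 5:4 = 1.25; 2.333 > 1.25. The smaller width-to-height ratio is the taller frame.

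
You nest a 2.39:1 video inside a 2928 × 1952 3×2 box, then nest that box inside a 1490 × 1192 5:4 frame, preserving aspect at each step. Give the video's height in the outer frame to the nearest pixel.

Inside the 2928×1952 canvas the video is width-limited at 2928.00 × 1225.10.
Second fit — the 3×2 canvas into 1490×1192 spans the width: 1490.00 × 993.33 (×0.5089 from 2928×1952).
Applying the same ×0.5089: 1225.10 → 623.43.

623 px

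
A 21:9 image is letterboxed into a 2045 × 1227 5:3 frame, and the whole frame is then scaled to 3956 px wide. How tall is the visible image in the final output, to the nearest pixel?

1695 px

Fitted into 2045×1227, the image spans the width; its height is 2045 × 9/21 ≈ 876.43 px.
Scaling 2045 → 3956 is ×1.9345, so the height becomes 876.43 × 1.9345 ≈ 1695.43 px.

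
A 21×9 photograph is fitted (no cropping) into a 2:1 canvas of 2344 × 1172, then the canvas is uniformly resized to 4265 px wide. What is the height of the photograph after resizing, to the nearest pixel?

Fitted into 2344×1172, the photograph spans the width; its height is 2344 × 9/21 ≈ 1004.57 px.
Resizing to 4265 px wide multiplies everything by 1.8195: 1004.57 → 1827.86 px.

1828 px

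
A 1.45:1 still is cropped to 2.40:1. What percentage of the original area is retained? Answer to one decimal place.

60.4%

Going from 1.45:1 to 2.40:1 means cutting height while keeping width.
Fraction kept = (1.450)/(2.400) ≈ 60.42%.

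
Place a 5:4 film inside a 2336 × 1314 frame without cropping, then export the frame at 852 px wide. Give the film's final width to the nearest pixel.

599 px

At 2336×1314 the film is height-limited, so width = 1314 × 5/4 ≈ 1642.50 px.
Scaling 2336 → 852 is ×0.3647, so the width becomes 1642.50 × 0.3647 ≈ 599.06 px.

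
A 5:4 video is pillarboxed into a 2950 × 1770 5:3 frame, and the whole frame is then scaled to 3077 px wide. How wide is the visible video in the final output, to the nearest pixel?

Fitted into 2950×1770, the video spans the height; its width is 1770 × 5/4 ≈ 2212.50 px.
Scaling 2950 → 3077 is ×1.0431, so the width becomes 2212.50 × 1.0431 ≈ 2307.75 px.

2308 px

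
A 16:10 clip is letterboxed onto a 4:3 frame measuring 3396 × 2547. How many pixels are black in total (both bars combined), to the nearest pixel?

16:10 (1.600) > 4:3 (1.333), so the clip fills the width.
Content height = 3396 × 10/16 ≈ 2122.5000 px.
Leftover height: 2547 − 2122.5000 = 424.5000 px.
Across the 3396-px span: 424.5000 × 3396 ≈ 1441602 px.

1441602 pixels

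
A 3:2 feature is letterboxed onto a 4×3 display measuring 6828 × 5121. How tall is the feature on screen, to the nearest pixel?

4552 px

Since 1.500 > 1.333, the feature is width-limited.
Content height = 6828 × 2/3 ≈ 4552.00 px.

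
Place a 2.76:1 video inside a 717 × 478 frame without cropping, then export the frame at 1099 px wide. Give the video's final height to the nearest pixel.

398 px

Fitted into 717×478, the video spans the width; its height is 717 / 2.760 ≈ 259.78 px.
Resizing to 1099 px wide multiplies everything by 1.5328: 259.78 → 398.19 px.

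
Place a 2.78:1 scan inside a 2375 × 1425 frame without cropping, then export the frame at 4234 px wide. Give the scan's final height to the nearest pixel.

In the 2375×1425 frame the scan fills the width: height = 2375 / 2.780 ≈ 854.32 px.
Scaling 2375 → 4234 is ×1.7827, so the height becomes 854.32 × 1.7827 ≈ 1523.02 px.

1523 px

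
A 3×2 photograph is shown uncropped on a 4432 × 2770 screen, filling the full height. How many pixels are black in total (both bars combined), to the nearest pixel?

The photograph is 2770 × 3/2 ≈ 4155.0000 px wide.
Leftover width: 4432 − 4155.0000 = 277.0000 px.
That's 277.0000 × 2770 ≈ 767290 black pixels.

767290 pixels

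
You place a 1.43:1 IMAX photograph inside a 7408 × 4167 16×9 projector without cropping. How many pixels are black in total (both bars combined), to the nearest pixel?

6038775 pixels

1.43:1 IMAX is narrower than 16×9, so it spans the full height.
That makes the image 5958.8100 px wide (4167 × 1.430).
Leftover width: 7408 − 5958.8100 = 1449.1900 px.
Across the 4167-px span: 1449.1900 × 4167 ≈ 6038775 px.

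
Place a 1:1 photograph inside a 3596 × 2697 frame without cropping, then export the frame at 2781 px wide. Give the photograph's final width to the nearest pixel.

2086 px

At 3596×2697 the photograph is height-limited, so width = 2697 × 1/1 ≈ 2697.00 px.
Scaling 3596 → 2781 is ×0.7734, so the width becomes 2697.00 × 0.7734 ≈ 2085.75 px.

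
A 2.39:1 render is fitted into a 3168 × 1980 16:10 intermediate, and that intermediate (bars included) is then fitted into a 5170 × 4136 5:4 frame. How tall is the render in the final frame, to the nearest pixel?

2.39:1 in 3168×1980: fills the width, so the render is 3168.00 × 1325.52.
Second fit — the 16:10 canvas into 5170×4136 spans the width: 5170.00 × 3231.25 (×1.6319 from 3168×1980).
The render scales with it: height 1325.52 × 1.6319 ≈ 2163.18.

2163 px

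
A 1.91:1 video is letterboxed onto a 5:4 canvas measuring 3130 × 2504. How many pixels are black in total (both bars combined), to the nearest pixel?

Since 1.910 > 1.250, the video is width-limited.
Content height = 3130 / 1.910 ≈ 1638.7435 px.
2504 − 1638.7435 = 865.2565 px of bars.
That's 865.2565 × 3130 ≈ 2708253 black pixels.

2708253 pixels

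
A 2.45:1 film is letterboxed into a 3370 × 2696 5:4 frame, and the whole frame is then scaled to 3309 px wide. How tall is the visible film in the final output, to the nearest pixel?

Fitted into 3370×2696, the film spans the width; its height is 3370 / 2.450 ≈ 1375.51 px.
The frame scales by 3309/3370 = 0.9819; 1375.51 × 0.9819 ≈ 1350.61 px.

1351 px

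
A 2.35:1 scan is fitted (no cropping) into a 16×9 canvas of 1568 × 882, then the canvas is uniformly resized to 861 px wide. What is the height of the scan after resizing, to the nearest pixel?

366 px

Fitted into 1568×882, the scan spans the width; its height is 1568 / 2.350 ≈ 667.23 px.
The frame scales by 861/1568 = 0.5491; 667.23 × 0.5491 ≈ 366.38 px.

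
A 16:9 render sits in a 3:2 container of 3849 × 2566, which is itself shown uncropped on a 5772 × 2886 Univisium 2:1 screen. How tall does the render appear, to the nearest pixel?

16:9 in 3849×2566: fills the width, so the render is 3849.00 × 2165.06.
Second fit — the 3:2 canvas into 5772×2886 spans the height: 4329.00 × 2886.00 (×1.1247 from 3849×2566).
So the render's height is 2165.06 × 1.1247 ≈ 2435.06.

2435 px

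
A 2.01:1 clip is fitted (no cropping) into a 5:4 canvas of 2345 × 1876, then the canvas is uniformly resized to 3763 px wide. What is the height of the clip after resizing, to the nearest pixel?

1872 px

At 2345×1876 the clip is width-limited, so height = 2345 / 2.010 ≈ 1166.67 px.
The frame scales by 3763/2345 = 1.6047; 1166.67 × 1.6047 ≈ 1872.14 px.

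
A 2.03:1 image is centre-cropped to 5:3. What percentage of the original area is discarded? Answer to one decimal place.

17.9%

Going from 2.03:1 to 5:3 means cutting width while keeping height.
Area ratio = (1.667)/(2.030) = 82.10%; the remaining 17.90% is cropped out.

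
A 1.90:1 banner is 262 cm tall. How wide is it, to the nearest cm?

498 cm

Width = 262 × 1.900 = 497.80.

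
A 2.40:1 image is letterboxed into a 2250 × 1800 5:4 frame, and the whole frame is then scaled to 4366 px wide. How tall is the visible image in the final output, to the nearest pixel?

1819 px

Fitted into 2250×1800, the image spans the width; its height is 2250 / 2.400 ≈ 937.50 px.
Resizing to 4366 px wide multiplies everything by 1.9404: 937.50 → 1819.17 px.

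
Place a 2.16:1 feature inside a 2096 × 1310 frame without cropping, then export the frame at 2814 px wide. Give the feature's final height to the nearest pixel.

1303 px

At 2096×1310 the feature is width-limited, so height = 2096 / 2.160 ≈ 970.37 px.
Scaling 2096 → 2814 is ×1.3426, so the height becomes 970.37 × 1.3426 ≈ 1302.78 px.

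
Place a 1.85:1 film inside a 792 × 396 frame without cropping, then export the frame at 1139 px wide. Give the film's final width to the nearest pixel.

Fitted into 792×396, the film spans the height; its width is 396 × 1.850 ≈ 732.60 px.
The frame scales by 1139/792 = 1.4381; 732.60 × 1.4381 ≈ 1053.58 px.

1054 px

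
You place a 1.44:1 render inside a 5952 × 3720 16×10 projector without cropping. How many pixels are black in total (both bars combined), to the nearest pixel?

2214144 pixels

1.44:1 is narrower than 16×10, so it spans the full height.
Content width = 3720 × 1.440 ≈ 5356.8000 px.
Leftover width: 5952 − 5356.8000 = 595.2000 px.
Across the 3720-px span: 595.2000 × 3720 ≈ 2214144 px.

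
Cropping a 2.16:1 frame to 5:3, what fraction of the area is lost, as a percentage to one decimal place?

The height stays; only width is cut (since 5:3 is narrower than 2.16:1).
(1.667)/(2.160) ≈ 0.772 of the area survives, leaving 22.84% discarded.

22.8%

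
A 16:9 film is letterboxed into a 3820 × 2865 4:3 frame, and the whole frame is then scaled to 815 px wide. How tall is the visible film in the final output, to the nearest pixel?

458 px

In the 3820×2865 frame the film fills the width: height = 3820 × 9/16 ≈ 2148.75 px.
Resizing to 815 px wide multiplies everything by 0.2134: 2148.75 → 458.44 px.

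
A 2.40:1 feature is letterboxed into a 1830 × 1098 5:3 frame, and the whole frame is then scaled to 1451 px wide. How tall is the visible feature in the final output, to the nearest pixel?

Fitted into 1830×1098, the feature spans the width; its height is 1830 / 2.400 ≈ 762.50 px.
The frame scales by 1451/1830 = 0.7929; 762.50 × 0.7929 ≈ 604.58 px.

605 px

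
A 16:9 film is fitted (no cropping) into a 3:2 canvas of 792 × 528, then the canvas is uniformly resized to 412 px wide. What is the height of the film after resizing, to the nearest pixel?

232 px

In the 792×528 frame the film fills the width: height = 792 × 9/16 ≈ 445.50 px.
The frame scales by 412/792 = 0.5202; 445.50 × 0.5202 ≈ 231.75 px.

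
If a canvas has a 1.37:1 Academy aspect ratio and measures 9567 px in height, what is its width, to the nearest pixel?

Width = 9567 × 1.370 = 13106.79.

13107 px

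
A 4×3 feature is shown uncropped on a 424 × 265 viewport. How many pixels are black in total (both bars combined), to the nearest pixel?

4×3 is narrower than 16×10, so it spans the full height.
Content width = 265 × 4/3 ≈ 353.3333 px.
424 − 353.3333 = 70.6667 px of bars.
That's 70.6667 × 265 ≈ 18727 black pixels.

18727 pixels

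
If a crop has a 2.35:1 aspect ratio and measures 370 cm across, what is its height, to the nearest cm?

370 / 2.350 = 157.45.

157 cm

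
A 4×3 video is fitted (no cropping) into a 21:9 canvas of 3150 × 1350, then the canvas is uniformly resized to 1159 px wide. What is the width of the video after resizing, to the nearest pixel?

662 px

At 3150×1350 the video is height-limited, so width = 1350 × 4/3 ≈ 1800.00 px.
The frame scales by 1159/3150 = 0.3679; 1800.00 × 0.3679 ≈ 662.29 px.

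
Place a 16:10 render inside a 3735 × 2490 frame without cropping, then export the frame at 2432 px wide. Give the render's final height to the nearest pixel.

In the 3735×2490 frame the render fills the width: height = 3735 × 10/16 ≈ 2334.38 px.
Resizing to 2432 px wide multiplies everything by 0.6511: 2334.38 → 1520.00 px.

1520 px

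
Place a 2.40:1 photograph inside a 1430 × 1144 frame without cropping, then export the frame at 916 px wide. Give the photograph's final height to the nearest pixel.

382 px

Fitted into 1430×1144, the photograph spans the width; its height is 1430 / 2.400 ≈ 595.83 px.
The frame scales by 916/1430 = 0.6406; 595.83 × 0.6406 ≈ 381.67 px.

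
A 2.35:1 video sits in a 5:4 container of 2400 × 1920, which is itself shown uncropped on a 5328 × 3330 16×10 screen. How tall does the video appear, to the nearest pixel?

1771 px

First fit — 2.35:1 into 2400×1920 spans the width: 2400.00 × 1021.28.
The 5:4 canvas is height-limited in 5328×3330, giving 4162.50 × 3330.00; scale factor 1.7344.
The video scales with it: height 1021.28 × 1.7344 ≈ 1771.28.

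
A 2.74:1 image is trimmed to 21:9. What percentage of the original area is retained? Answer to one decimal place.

85.2%

21:9 is narrower than 2.74:1, so the crop keeps the full height and trims the width.
Area ratio = (2.333)/(2.740) = 85.16% retained.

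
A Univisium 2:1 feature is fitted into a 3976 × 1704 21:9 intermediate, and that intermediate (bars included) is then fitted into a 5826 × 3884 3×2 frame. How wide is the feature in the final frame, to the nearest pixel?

4994 px

Univisium 2:1 in 3976×1704: fills the height, so the feature is 3408.00 × 1704.00.
21:9 in 5826×3884: fills the width, so the intermediate becomes 5826.00 × 2496.86 — a scale of ×1.4653.
Applying the same ×1.4653: 3408.00 → 4993.71.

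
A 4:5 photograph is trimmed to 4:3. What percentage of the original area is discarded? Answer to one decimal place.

40.0%

The width stays; only height is cut (since 4:3 is wider than 4:5).
(0.800)/(1.333) ≈ 0.600 of the area survives, leaving 40.00% discarded.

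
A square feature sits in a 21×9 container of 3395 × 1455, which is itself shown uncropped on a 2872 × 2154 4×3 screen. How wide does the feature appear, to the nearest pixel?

square in 3395×1455: fills the height, so the feature is 1455.00 × 1455.00.
The 21×9 canvas is width-limited in 2872×2154, giving 2872.00 × 1230.86; scale factor 0.8459.
Applying the same ×0.8459: 1455.00 → 1230.86.

1231 px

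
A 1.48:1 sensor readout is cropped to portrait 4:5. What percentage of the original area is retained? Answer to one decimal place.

54.1%

portrait 4:5 is narrower than 1.48:1, so the crop keeps the full height and trims the width.
(0.800)/(1.480) ≈ 0.541 of the area survives.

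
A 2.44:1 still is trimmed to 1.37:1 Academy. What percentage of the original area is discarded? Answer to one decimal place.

The height stays; only width is cut (since 1.37:1 Academy is narrower than 2.44:1).
Fraction kept = (1.370)/(2.440) ≈ 56.15%, so 43.85% is lost.

43.9%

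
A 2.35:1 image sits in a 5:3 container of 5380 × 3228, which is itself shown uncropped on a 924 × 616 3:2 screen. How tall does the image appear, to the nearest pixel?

393 px

Inside the 5380×3228 canvas the image is width-limited at 5380.00 × 2289.36.
Second fit — the 5:3 canvas into 924×616 spans the width: 924.00 × 554.40 (×0.1717 from 5380×3228).
The image scales with it: height 2289.36 × 0.1717 ≈ 393.19.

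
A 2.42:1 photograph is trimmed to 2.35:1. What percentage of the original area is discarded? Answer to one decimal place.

2.9%

2.35:1 is narrower than 2.42:1, so the crop keeps the full height and trims the width.
(2.350)/(2.420) ≈ 0.971 of the area survives, leaving 2.89% discarded.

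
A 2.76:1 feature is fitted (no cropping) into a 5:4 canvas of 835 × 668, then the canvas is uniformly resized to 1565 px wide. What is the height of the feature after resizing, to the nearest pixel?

567 px

At 835×668 the feature is width-limited, so height = 835 / 2.760 ≈ 302.54 px.
Scaling 835 → 1565 is ×1.8743, so the height becomes 302.54 × 1.8743 ≈ 567.03 px.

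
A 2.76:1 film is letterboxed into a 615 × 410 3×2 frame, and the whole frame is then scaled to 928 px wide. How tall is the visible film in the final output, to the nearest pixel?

In the 615×410 frame the film fills the width: height = 615 / 2.760 ≈ 222.83 px.
Scaling 615 → 928 is ×1.5089, so the height becomes 222.83 × 1.5089 ≈ 336.23 px.

336 px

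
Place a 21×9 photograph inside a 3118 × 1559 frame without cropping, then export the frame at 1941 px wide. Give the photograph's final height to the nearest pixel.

Fitted into 3118×1559, the photograph spans the width; its height is 3118 × 9/21 ≈ 1336.29 px.
The frame scales by 1941/3118 = 0.6225; 1336.29 × 0.6225 ≈ 831.86 px.

832 px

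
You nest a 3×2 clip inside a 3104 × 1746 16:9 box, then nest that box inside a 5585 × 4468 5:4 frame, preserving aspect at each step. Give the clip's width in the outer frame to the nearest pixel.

3×2 in 3104×1746: fills the height, so the clip is 2619.00 × 1746.00.
Second fit — the 16:9 canvas into 5585×4468 spans the width: 5585.00 × 3141.56 (×1.7993 from 3104×1746).
So the clip's width is 2619.00 × 1.7993 ≈ 4712.34.

4712 px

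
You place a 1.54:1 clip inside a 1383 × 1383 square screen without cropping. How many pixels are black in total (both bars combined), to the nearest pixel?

670683 pixels

1.54:1 (1.540) > square (1.000), so the clip fills the width.
The clip is 1383 / 1.540 ≈ 898.0519 px tall.
1383 − 898.0519 = 484.9481 px of bars.
Across the 1383-px span: 484.9481 × 1383 ≈ 670683 px.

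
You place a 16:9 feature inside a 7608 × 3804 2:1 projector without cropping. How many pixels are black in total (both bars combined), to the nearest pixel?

3215648 pixels

Since 1.778 < 2.000, the feature is height-limited.
Content width = 3804 × 16/9 ≈ 6762.6667 px.
Leftover width: 7608 − 6762.6667 = 845.3333 px.
That's 845.3333 × 3804 ≈ 3215648 black pixels.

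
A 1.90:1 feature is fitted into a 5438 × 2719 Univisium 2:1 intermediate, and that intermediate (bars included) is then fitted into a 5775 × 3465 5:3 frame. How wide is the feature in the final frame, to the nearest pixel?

5486 px

Inside the 5438×2719 canvas the feature is height-limited at 5166.10 × 2719.00.
Second fit — the Univisium 2:1 canvas into 5775×3465 spans the width: 5775.00 × 2887.50 (×1.0620 from 5438×2719).
So the feature's width is 5166.10 × 1.0620 ≈ 5486.25.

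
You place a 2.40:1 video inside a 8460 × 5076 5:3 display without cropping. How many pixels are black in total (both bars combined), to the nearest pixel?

13121460 pixels

Since 2.400 > 1.667, the video is width-limited.
Content height = 8460 / 2.400 ≈ 3525.0000 px.
Black = 5076 − 3525.0000 = 1551.0000 px.
Bar area = 1551.0000 × 8460 ≈ 13121460 px.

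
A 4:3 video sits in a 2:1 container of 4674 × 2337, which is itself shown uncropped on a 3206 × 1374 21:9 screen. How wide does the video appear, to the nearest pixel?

4:3 in 4674×2337: fills the height, so the video is 3116.00 × 2337.00.
2:1 in 3206×1374: fills the height, so the intermediate becomes 2748.00 × 1374.00 — a scale of ×0.5879.
So the video's width is 3116.00 × 0.5879 ≈ 1832.00.

1832 px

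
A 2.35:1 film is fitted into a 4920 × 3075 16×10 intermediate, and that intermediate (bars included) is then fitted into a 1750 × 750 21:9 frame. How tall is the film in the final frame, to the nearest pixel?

Inside the 4920×3075 canvas the film is width-limited at 4920.00 × 2093.62.
16×10 in 1750×750: fills the height, so the intermediate becomes 1200.00 × 750.00 — a scale of ×0.2439.
The film scales with it: height 2093.62 × 0.2439 ≈ 510.64.

511 px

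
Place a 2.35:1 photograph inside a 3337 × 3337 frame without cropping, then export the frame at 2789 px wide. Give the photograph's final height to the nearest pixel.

1187 px

In the 3337×3337 frame the photograph fills the width: height = 3337 / 2.350 ≈ 1420.00 px.
The frame scales by 2789/3337 = 0.8358; 1420.00 × 0.8358 ≈ 1186.81 px.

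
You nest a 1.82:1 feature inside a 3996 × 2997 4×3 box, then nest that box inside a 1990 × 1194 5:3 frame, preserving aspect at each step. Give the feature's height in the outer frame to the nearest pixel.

Inside the 3996×2997 canvas the feature is width-limited at 3996.00 × 2195.60.
Second fit — the 4×3 canvas into 1990×1194 spans the height: 1592.00 × 1194.00 (×0.3984 from 3996×2997).
The feature scales with it: height 2195.60 × 0.3984 ≈ 874.73.

875 px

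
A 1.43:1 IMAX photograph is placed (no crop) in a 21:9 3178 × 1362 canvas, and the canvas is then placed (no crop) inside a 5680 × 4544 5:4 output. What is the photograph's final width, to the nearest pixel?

1.43:1 IMAX in 3178×1362: fills the height, so the photograph is 1947.66 × 1362.00.
Second fit — the 21:9 canvas into 5680×4544 spans the width: 5680.00 × 2434.29 (×1.7873 from 3178×1362).
So the photograph's width is 1947.66 × 1.7873 ≈ 3481.03.

3481 px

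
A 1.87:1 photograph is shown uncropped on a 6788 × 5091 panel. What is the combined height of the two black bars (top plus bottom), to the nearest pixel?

Since 1.870 > 1.333, the photograph is width-limited.
Content height = 6788 / 1.870 ≈ 3629.95 px.
Leftover height: 5091 − 3629.95 = 1461.05 px.

1461 px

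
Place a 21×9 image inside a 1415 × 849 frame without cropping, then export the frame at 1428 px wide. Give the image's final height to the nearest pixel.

At 1415×849 the image is width-limited, so height = 1415 × 9/21 ≈ 606.43 px.
Resizing to 1428 px wide multiplies everything by 1.0092: 606.43 → 612.00 px.

612 px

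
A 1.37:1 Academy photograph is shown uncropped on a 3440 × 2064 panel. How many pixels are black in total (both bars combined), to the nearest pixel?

Since 1.370 < 1.667, the photograph is height-limited.
The photograph is 2064 × 1.370 ≈ 2827.6800 px wide.
Leftover width: 3440 − 2827.6800 = 612.3200 px.
Across the 2064-px span: 612.3200 × 2064 ≈ 1263828 px.

1263828 pixels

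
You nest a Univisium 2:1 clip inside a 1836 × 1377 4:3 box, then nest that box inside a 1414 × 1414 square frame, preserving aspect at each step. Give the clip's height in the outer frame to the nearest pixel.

707 px

First fit — Univisium 2:1 into 1836×1377 spans the width: 1836.00 × 918.00.
Second fit — the 4:3 canvas into 1414×1414 spans the width: 1414.00 × 1060.50 (×0.7702 from 1836×1377).
Applying the same ×0.7702: 918.00 → 707.00.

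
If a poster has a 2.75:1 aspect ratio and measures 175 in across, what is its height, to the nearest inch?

Height = 175 / 2.750 = 63.64.

64 in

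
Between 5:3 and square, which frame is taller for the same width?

5:3 = 1.667 and square = 1; 1.667 > 1. The smaller width-to-height ratio is the taller frame.

square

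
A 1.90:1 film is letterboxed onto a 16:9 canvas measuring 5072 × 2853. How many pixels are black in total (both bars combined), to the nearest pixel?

Since 1.900 > 1.778, the film is width-limited.
Content height = 5072 / 1.900 ≈ 2669.4737 px.
Black = 2853 − 2669.4737 = 183.5263 px.
Bar area = 183.5263 × 5072 ≈ 930845 px.

930845 pixels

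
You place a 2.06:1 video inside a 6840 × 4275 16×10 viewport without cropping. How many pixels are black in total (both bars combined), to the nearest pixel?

2.06:1 is wider than 16×10, so it spans the full width.
Content height = 6840 / 2.060 ≈ 3320.3883 px.
4275 − 3320.3883 = 954.6117 px of bars.
Bar area = 954.6117 × 6840 ≈ 6529544 px.

6529544 pixels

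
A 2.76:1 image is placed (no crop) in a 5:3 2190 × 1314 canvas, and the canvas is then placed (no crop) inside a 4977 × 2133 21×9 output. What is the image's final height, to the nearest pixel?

1288 px

2.76:1 in 2190×1314: fills the width, so the image is 2190.00 × 793.48.
Second fit — the 5:3 canvas into 4977×2133 spans the height: 3555.00 × 2133.00 (×1.6233 from 2190×1314).
Applying the same ×1.6233: 793.48 → 1288.04.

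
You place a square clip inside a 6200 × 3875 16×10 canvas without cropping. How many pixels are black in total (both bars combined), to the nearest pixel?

square (1.000) < 16×10 (1.600), so the clip fills the height.
The clip is 3875 × 1/1 ≈ 3875.0000 px wide.
6200 − 3875.0000 = 2325.0000 px of bars.
Across the 3875-px span: 2325.0000 × 3875 ≈ 9009375 px.

9009375 pixels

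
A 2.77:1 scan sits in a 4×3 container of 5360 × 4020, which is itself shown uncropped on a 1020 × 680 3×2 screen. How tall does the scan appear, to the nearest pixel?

Inside the 5360×4020 canvas the scan is width-limited at 5360.00 × 1935.02.
Second fit — the 4×3 canvas into 1020×680 spans the height: 906.67 × 680.00 (×0.1692 from 5360×4020).
The scan scales with it: height 1935.02 × 0.1692 ≈ 327.32.

327 px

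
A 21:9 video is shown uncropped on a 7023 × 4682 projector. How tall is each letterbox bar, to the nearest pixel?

Since 2.333 > 1.500, the video is width-limited.
The video is 7023 × 9/21 ≈ 3009.86 px tall.
Black = 4682 − 3009.86 = 1672.14 px, or 836.07 per bar.

836 px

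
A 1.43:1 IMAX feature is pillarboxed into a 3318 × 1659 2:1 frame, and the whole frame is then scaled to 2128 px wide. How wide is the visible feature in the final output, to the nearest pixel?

Fitted into 3318×1659, the feature spans the height; its width is 1659 × 1.430 ≈ 2372.37 px.
Resizing to 2128 px wide multiplies everything by 0.6414: 2372.37 → 1521.52 px.

1522 px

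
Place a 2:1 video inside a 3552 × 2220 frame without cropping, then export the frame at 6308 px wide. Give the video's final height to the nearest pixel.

In the 3552×2220 frame the video fills the width: height = 3552 × 1/2 ≈ 1776.00 px.
Scaling 3552 → 6308 is ×1.7759, so the height becomes 1776.00 × 1.7759 ≈ 3154.00 px.

3154 px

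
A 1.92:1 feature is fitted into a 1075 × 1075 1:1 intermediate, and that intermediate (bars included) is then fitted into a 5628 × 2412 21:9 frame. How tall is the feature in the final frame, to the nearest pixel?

Inside the 1075×1075 canvas the feature is width-limited at 1075.00 × 559.90.
1:1 in 5628×2412: fills the height, so the intermediate becomes 2412.00 × 2412.00 — a scale of ×2.2437.
So the feature's height is 559.90 × 2.2437 ≈ 1256.25.

1256 px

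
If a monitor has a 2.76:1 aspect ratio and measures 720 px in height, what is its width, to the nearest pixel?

Width = 720 × 2.760 = 1987.20.

1987 px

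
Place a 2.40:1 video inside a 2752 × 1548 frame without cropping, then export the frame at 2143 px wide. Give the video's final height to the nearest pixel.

893 px

Fitted into 2752×1548, the video spans the width; its height is 2752 / 2.400 ≈ 1146.67 px.
Scaling 2752 → 2143 is ×0.7787, so the height becomes 1146.67 × 0.7787 ≈ 892.92 px.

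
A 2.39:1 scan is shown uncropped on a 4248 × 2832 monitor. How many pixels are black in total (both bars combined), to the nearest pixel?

4479916 pixels

2.39:1 (2.390) > 3:2 (1.500), so the scan fills the width.
That makes the image 1777.4059 px tall (4248 / 2.390).
2832 − 1777.4059 = 1054.5941 px of bars.
That's 1054.5941 × 4248 ≈ 4479916 black pixels.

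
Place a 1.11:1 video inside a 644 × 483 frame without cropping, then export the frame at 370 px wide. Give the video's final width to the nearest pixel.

In the 644×483 frame the video fills the height: width = 483 × 1.110 ≈ 536.13 px.
The frame scales by 370/644 = 0.5745; 536.13 × 0.5745 ≈ 308.02 px.

308 px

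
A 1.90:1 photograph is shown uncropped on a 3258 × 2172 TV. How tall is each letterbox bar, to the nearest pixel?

229 px

1.90:1 is wider than 3×2, so it spans the full width.
Content height = 3258 / 1.900 ≈ 1714.74 px.
Leftover height: 2172 − 1714.74 = 457.26 px → 228.63 each side.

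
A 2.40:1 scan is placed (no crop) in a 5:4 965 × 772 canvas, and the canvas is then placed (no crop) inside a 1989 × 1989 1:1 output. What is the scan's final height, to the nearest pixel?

2.40:1 in 965×772: fills the width, so the scan is 965.00 × 402.08.
Second fit — the 5:4 canvas into 1989×1989 spans the width: 1989.00 × 1591.20 (×2.0611 from 965×772).
So the scan's height is 402.08 × 2.0611 ≈ 828.75.

829 px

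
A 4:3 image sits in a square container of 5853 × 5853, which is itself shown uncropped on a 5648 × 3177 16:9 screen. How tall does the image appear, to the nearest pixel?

2383 px

Inside the 5853×5853 canvas the image is width-limited at 5853.00 × 4389.75.
The square canvas is height-limited in 5648×3177, giving 3177.00 × 3177.00; scale factor 0.5428.
Applying the same ×0.5428: 4389.75 → 2382.75.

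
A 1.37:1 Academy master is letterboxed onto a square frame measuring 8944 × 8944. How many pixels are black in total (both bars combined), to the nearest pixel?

21604526 pixels

Since 1.370 > 1.000, the master is width-limited.
That makes the image 6528.4672 px tall (8944 / 1.370).
Black = 8944 − 6528.4672 = 2415.5328 px.
Across the 8944-px span: 2415.5328 × 8944 ≈ 21604526 px.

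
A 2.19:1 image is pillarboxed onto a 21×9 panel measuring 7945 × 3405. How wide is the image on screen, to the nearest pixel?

2.19:1 (2.190) < 21×9 (2.333), so the image fills the height.
That makes the image 7456.95 px wide (3405 × 2.190).

7457 px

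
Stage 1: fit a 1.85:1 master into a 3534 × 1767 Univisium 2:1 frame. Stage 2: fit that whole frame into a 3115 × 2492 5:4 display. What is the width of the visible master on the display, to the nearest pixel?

Inside the 3534×1767 canvas the master is height-limited at 3268.95 × 1767.00.
Second fit — the Univisium 2:1 canvas into 3115×2492 spans the width: 3115.00 × 1557.50 (×0.8814 from 3534×1767).
Applying the same ×0.8814: 3268.95 → 2881.38.

2881 px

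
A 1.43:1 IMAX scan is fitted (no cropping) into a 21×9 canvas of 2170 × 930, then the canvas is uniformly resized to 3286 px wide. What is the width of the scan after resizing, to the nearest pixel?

In the 2170×930 frame the scan fills the height: width = 930 × 1.430 ≈ 1329.90 px.
The frame scales by 3286/2170 = 1.5143; 1329.90 × 1.5143 ≈ 2013.85 px.

2014 px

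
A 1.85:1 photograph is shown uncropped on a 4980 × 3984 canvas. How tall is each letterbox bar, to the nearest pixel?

646 px

1.85:1 (1.850) > 5:4 (1.250), so the photograph fills the width.
The photograph is 4980 / 1.850 ≈ 2691.89 px tall.
3984 − 2691.89 = 1292.11 px of bars (646.05 each).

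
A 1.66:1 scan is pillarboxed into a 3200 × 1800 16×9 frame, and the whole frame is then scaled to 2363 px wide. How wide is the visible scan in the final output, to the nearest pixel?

Fitted into 3200×1800, the scan spans the height; its width is 1800 × 1.660 ≈ 2988.00 px.
Scaling 3200 → 2363 is ×0.7384, so the width becomes 2988.00 × 0.7384 ≈ 2206.45 px.

2206 px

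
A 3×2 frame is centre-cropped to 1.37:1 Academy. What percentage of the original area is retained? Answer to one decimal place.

91.3%

The height stays; only width is cut (since 1.37:1 Academy is narrower than 3×2).
Area ratio = (1.370)/(1.500) = 91.33% retained.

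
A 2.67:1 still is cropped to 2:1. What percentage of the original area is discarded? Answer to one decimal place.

25.1%

2:1 is narrower than 2.67:1, so the crop keeps the full height and trims the width.
Area ratio = (2.000)/(2.670) = 74.91%; the remaining 25.09% is cropped out.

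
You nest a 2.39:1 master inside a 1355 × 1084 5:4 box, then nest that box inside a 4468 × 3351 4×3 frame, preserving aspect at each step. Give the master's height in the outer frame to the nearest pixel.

1753 px

2.39:1 in 1355×1084: fills the width, so the master is 1355.00 × 566.95.
The 5:4 canvas is height-limited in 4468×3351, giving 4188.75 × 3351.00; scale factor 3.0913.
The master scales with it: height 566.95 × 3.0913 ≈ 1752.62.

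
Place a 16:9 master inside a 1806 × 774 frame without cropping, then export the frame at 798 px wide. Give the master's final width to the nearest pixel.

608 px

Fitted into 1806×774, the master spans the height; its width is 774 × 16/9 ≈ 1376.00 px.
Resizing to 798 px wide multiplies everything by 0.4419: 1376.00 → 608.00 px.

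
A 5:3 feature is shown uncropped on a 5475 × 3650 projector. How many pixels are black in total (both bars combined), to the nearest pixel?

1998375 pixels

5:3 is wider than 3:2, so it spans the full width.
That makes the image 3285.0000 px tall (5475 × 3/5).
Leftover height: 3650 − 3285.0000 = 365.0000 px.
That's 365.0000 × 5475 ≈ 1998375 black pixels.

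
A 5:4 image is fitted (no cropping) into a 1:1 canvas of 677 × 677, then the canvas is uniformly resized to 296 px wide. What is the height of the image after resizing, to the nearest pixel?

237 px

In the 677×677 frame the image fills the width: height = 677 × 4/5 ≈ 541.60 px.
Resizing to 296 px wide multiplies everything by 0.4372: 541.60 → 236.80 px.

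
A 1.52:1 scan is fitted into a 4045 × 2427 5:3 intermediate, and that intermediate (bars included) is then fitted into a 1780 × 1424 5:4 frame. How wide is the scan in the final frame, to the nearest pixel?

1.52:1 in 4045×2427: fills the height, so the scan is 3689.04 × 2427.00.
Second fit — the 5:3 canvas into 1780×1424 spans the width: 1780.00 × 1068.00 (×0.4400 from 4045×2427).
The scan scales with it: width 3689.04 × 0.4400 ≈ 1623.36.

1623 px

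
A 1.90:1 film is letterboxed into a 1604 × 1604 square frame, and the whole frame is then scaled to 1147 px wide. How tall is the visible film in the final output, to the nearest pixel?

In the 1604×1604 frame the film fills the width: height = 1604 / 1.900 ≈ 844.21 px.
Resizing to 1147 px wide multiplies everything by 0.7151: 844.21 → 603.68 px.

604 px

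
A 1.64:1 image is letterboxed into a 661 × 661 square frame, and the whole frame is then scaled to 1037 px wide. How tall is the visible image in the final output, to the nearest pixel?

632 px

Fitted into 661×661, the image spans the width; its height is 661 / 1.640 ≈ 403.05 px.
The frame scales by 1037/661 = 1.5688; 403.05 × 1.5688 ≈ 632.32 px.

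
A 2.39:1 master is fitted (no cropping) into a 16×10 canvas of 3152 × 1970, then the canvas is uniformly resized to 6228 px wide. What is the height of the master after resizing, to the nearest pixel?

2606 px

At 3152×1970 the master is width-limited, so height = 3152 / 2.390 ≈ 1318.83 px.
Resizing to 6228 px wide multiplies everything by 1.9759: 1318.83 → 2605.86 px.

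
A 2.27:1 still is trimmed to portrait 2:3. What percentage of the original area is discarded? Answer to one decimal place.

The height stays; only width is cut (since portrait 2:3 is narrower than 2.27:1).
Area ratio = (0.667)/(2.270) = 29.37%; the remaining 70.63% is cropped out.

70.6%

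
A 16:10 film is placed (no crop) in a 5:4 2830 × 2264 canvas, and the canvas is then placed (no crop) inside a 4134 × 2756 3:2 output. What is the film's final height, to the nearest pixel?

Inside the 2830×2264 canvas the film is width-limited at 2830.00 × 1768.75.
5:4 in 4134×2756: fills the height, so the intermediate becomes 3445.00 × 2756.00 — a scale of ×1.2173.
The film scales with it: height 1768.75 × 1.2173 ≈ 2153.12.

2153 px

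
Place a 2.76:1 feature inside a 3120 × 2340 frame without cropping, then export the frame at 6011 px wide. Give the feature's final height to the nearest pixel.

In the 3120×2340 frame the feature fills the width: height = 3120 / 2.760 ≈ 1130.43 px.
Resizing to 6011 px wide multiplies everything by 1.9266: 1130.43 → 2177.90 px.

2178 px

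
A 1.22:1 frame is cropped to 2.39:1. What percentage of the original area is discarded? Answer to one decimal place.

The width stays; only height is cut (since 2.39:1 is wider than 1.22:1).
Fraction kept = (1.220)/(2.390) ≈ 51.05%, so 48.95% is lost.

49.0%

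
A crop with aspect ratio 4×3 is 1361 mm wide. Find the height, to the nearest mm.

1021 mm

Height = 1361 / 4 × 3 = 1020.75.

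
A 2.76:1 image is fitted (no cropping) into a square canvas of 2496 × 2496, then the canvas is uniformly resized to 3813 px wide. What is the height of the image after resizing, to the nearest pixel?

1382 px

In the 2496×2496 frame the image fills the width: height = 2496 / 2.760 ≈ 904.35 px.
Scaling 2496 → 3813 is ×1.5276, so the height becomes 904.35 × 1.5276 ≈ 1381.52 px.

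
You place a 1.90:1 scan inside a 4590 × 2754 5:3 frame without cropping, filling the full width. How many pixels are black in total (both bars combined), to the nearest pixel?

Content height = 4590 / 1.900 ≈ 2415.7895 px.
Black = 2754 − 2415.7895 = 338.2105 px.
Across the 4590-px span: 338.2105 × 4590 ≈ 1552386 px.

1552386 pixels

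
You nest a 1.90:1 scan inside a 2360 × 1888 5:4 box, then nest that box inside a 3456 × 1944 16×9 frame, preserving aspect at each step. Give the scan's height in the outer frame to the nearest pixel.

Inside the 2360×1888 canvas the scan is width-limited at 2360.00 × 1242.11.
The 5:4 canvas is height-limited in 3456×1944, giving 2430.00 × 1944.00; scale factor 1.0297.
So the scan's height is 1242.11 × 1.0297 ≈ 1278.95.

1279 px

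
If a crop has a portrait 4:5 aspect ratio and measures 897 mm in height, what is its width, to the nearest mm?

718 mm

Width = 897 / 5 × 4 = 717.60.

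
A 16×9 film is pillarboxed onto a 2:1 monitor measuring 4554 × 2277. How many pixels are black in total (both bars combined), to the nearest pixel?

1152162 pixels

16×9 is narrower than 2:1, so it spans the full height.
The film is 2277 × 16/9 ≈ 4048.0000 px wide.
Black = 4554 − 4048.0000 = 506.0000 px.
That's 506.0000 × 2277 ≈ 1152162 black pixels.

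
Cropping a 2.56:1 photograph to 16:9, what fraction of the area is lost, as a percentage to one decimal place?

Going from 2.56:1 to 16:9 means cutting width while keeping height.
(1.778)/(2.560) ≈ 0.694 of the area survives, leaving 30.56% discarded.

30.6%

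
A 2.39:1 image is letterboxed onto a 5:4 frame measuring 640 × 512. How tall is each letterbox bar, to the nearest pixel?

122 px

Since 2.390 > 1.250, the image is width-limited.
Content height = 640 / 2.390 ≈ 267.78 px.
512 − 267.78 = 244.22 px of bars (122.11 each).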